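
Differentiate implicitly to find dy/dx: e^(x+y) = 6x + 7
Apply d/dx to both sides, remembering that y depends on x. Each occurrence of y therefore brings in a y' = dy/dx via the chain rule.

With F(x, y) equal to the left-hand side minus the right, differentiate F term by term:
  d/dx[-6x] = -6
  d/dx[e^(x + y)] = (y' + 1)·e^(x + y)
  d/dx[-7] = 0
Adding these up, d/dx[F] = 0 becomes
  (e^(x + y) - 6) + (e^(x + y))·y' = 0,
so isolating y',
  dy/dx = -(e^(x + y) - 6)/(e^(x + y)) = 6e^(-x - y) - 1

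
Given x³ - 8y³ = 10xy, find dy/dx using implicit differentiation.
Differentiate both sides with respect to x, treating y as y(x). By the chain rule, any term containing y contributes a factor of y' = dy/dx when we differentiate it.

Move every term to one side and write the relation as F(x, y) = 0. Term by term,
  d/dx[x^3] = 3x^2
  d/dx[-10xy] = -10x·y' - 10y
  d/dx[-8y^3] = -24y^2·y'

The pieces without y' make up ∂F/∂x and the coefficient of y' is ∂F/∂y:
  ∂F/∂x = 3x^2 - 10y,
  ∂F/∂y = -10x - 24y^2.

Since d/dx[F] = ∂F/∂x + (∂F/∂y)·y' = 0, solve for y':
  (∂F/∂y)·y' = -∂F/∂x
  dy/dx = -(∂F/∂x)/(∂F/∂y) = -(3x^2 - 10y)/(-10x - 24y^2) = (3x^2 - 10y)/(2(5x + 12y^2))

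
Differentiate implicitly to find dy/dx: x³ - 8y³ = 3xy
Differentiate the relation implicitly: treat y = y(x) and apply the chain rule, so every y-derivative picks up a y' = dy/dx factor.

With everything moved to the left-hand side, differentiate term by term:
  d/dx[x^3] = 3x^2
  d/dx[-3xy] = -3x·y' - 3y
  d/dx[-8y^3] = -24y^2·y'

Separating the contributions that come from x directly and those that come through y:
  without y':      3x^2 - 3y
  multiplying y':  -3x - 24y^2

so (3x^2 - 3y) + (-3x - 24y^2)·y' = 0, and therefore
  dy/dx = -(3x^2 - 3y)/(-3x - 24y^2) = (x^2 - y)/(x + 8y^2)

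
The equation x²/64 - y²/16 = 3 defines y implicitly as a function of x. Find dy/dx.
Differentiate the relation implicitly: treat y = y(x) and apply the chain rule, so every y-derivative picks up a y' = dy/dx factor.

With everything moved to the left-hand side, differentiate term by term:
  d/dx[x^2/64] = x/32
  d/dx[-y^2/16] = -y·y'/8
  d/dx[-3] = 0

Separating the contributions that come from x directly and those that come through y:
  without y':      x/32
  multiplying y':  -y/8

so (x/32) + (-y/8)·y' = 0, and therefore
  dy/dx = -(x/32)/(-y/8) = x/(4y)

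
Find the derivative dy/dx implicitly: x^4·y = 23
Differentiate the relation implicitly: treat y = y(x) and apply the chain rule, so every y-derivative picks up a y' = dy/dx factor.

With everything moved to the left-hand side, differentiate term by term:
  d/dx[x^4y] = x^4·y' + 4x^3y
  d/dx[-23] = 0

Separating the contributions that come from x directly and those that come through y:
  without y':      4x^3y
  multiplying y':  x^4

so (4x^3y) + (x^4)·y' = 0, and therefore
  dy/dx = -(4x^3y)/(x^4) = -4y/x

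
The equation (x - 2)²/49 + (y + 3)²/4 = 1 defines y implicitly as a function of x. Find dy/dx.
Take d/dx of both sides. Since y is implicitly a function of x, the chain rule attaches a y' = dy/dx factor whenever we differentiate through y.

Set F(x, y) = (left side) − (right side), so the curve is F = 0. Differentiating each term of F:
  d/dx[(x - 2)^2/49] = 2x/49 - 4/49
  d/dx[(y + 3)^2/4] = y'(y + 3)/2
  d/dx[-1] = 0

Collecting, the y'-free part is the partial derivative in x and the y' coefficient is the partial derivative in y:
  ∂F/∂x = 2x/49 - 4/49
  ∂F/∂y = y/2 + 3/2

so d/dx[F(x, y(x))] = ∂F/∂x + (∂F/∂y)·y' = 0. Rearranging,
  dy/dx = -(∂F/∂x)/(∂F/∂y) = -(2x/49 - 4/49)/(y/2 + 3/2)
        = -(2(x - 2)/49)/((y + 3)/2) = 4(2 - x)/(49(y + 3))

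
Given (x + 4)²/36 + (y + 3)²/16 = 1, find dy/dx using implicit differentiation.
Apply d/dx to both sides, remembering that y depends on x. Each occurrence of y therefore brings in a y' = dy/dx via the chain rule.

With F(x, y) equal to the left-hand side minus the right, differentiate F term by term:
  d/dx[(x + 4)^2/36] = x/18 + 2/9
  d/dx[(y + 3)^2/16] = y'(y + 3)/8
  d/dx[-1] = 0
Adding these up, d/dx[F] = 0 becomes
  (x/18 + 2/9) + (y/8 + 3/8)·y' = 0,
so isolating y',
  dy/dx = -(x/18 + 2/9)/(y/8 + 3/8)
        = -((x + 4)/18)/((y + 3)/8) = 4(-x - 4)/(9(y + 3))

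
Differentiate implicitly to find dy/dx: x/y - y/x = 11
Take d/dx of both sides. Since y is implicitly a function of x, the chain rule attaches a y' = dy/dx factor whenever we differentiate through y.

Set F(x, y) = (left side) − (right side), so the curve is F = 0. Differentiating each term of F:
  d/dx[x/y] = -x·y'/y^2 + 1/y
  d/dx[-y/x] = -y'/x + y/x^2
  d/dx[-11] = 0

Collecting, the y'-free part is the partial derivative in x and the y' coefficient is the partial derivative in y:
  ∂F/∂x = 1/y + y/x^2
  ∂F/∂y = -x/y^2 - 1/x

so d/dx[F(x, y(x))] = ∂F/∂x + (∂F/∂y)·y' = 0. Rearranging,
  dy/dx = -(∂F/∂x)/(∂F/∂y) = -(1/y + y/x^2)/(-x/y^2 - 1/x)
        = -((x^2 + y^2)/(x^2y))/(-(x^2 + y^2)/(xy^2)) = y/x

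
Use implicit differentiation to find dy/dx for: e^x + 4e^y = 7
Apply d/dx to both sides, remembering that y depends on x. Each occurrence of y therefore brings in a y' = dy/dx via the chain rule.

With F(x, y) equal to the left-hand side minus the right, differentiate F term by term:
  d/dx[e^(x)] = e^(x)
  d/dx[4e^(y)] = 4·y'·e^(y)
  d/dx[-7] = 0
Adding these up, d/dx[F] = 0 becomes
  (e^(x)) + (4e^(y))·y' = 0,
so isolating y',
  dy/dx = -(e^(x))/(4e^(y)) = -e^(x - y)/4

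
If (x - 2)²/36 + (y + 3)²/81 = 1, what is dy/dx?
Differentiate the relation implicitly: treat y = y(x) and apply the chain rule, so every y-derivative picks up a y' = dy/dx factor.

With everything moved to the left-hand side, differentiate term by term:
  d/dx[(x - 2)^2/36] = x/18 - 1/9
  d/dx[(y + 3)^2/81] = 2·y'(y + 3)/81
  d/dx[-1] = 0

Separating the contributions that come from x directly and those that come through y:
  without y':      x/18 - 1/9
  multiplying y':  2y/81 + 2/27

so (x/18 - 1/9) + (2y/81 + 2/27)·y' = 0, and therefore
  dy/dx = -(x/18 - 1/9)/(2y/81 + 2/27)
        = -((x - 2)/18)/(2(y + 3)/81) = 9(2 - x)/(4(y + 3))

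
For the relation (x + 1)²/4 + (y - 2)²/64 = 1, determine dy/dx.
Differentiate both sides with respect to x, treating y as y(x). By the chain rule, any term containing y contributes a factor of y' = dy/dx when we differentiate it.

Move every term to one side and write the relation as F(x, y) = 0. Term by term,
  d/dx[(x + 1)^2/4] = x/2 + 1/2
  d/dx[(y - 2)^2/64] = y'(y - 2)/32
  d/dx[-1] = 0

The pieces without y' make up ∂F/∂x and the coefficient of y' is ∂F/∂y:
  ∂F/∂x = x/2 + 1/2,
  ∂F/∂y = y/32 - 1/16.

Since d/dx[F] = ∂F/∂x + (∂F/∂y)·y' = 0, solve for y':
  (∂F/∂y)·y' = -∂F/∂x
  dy/dx = -(∂F/∂x)/(∂F/∂y) = -(x/2 + 1/2)/(y/32 - 1/16)
        = -((x + 1)/2)/((y - 2)/32) = 16(-x - 1)/(y - 2)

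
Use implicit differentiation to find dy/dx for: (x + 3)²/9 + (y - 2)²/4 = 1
Differentiate the relation implicitly: treat y = y(x) and apply the chain rule, so every y-derivative picks up a y' = dy/dx factor.

With everything moved to the left-hand side, differentiate term by term:
  d/dx[(x + 3)^2/9] = 2x/9 + 2/3
  d/dx[(y - 2)^2/4] = y'(y - 2)/2
  d/dx[-1] = 0

Separating the contributions that come from x directly and those that come through y:
  without y':      2x/9 + 2/3
  multiplying y':  y/2 - 1

so (2x/9 + 2/3) + (y/2 - 1)·y' = 0, and therefore
  dy/dx = -(2x/9 + 2/3)/(y/2 - 1)
        = -(2(x + 3)/9)/((y - 2)/2) = 4(-x - 3)/(9(y - 2))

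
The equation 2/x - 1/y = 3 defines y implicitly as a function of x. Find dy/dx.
Apply d/dx to both sides, remembering that y depends on x. Each occurrence of y therefore brings in a y' = dy/dx via the chain rule.

With F(x, y) equal to the left-hand side minus the right, differentiate F term by term:
  d/dx[-1/y] = y'/y^2
  d/dx[2/x] = -2/x^2
  d/dx[-3] = 0
Adding these up, d/dx[F] = 0 becomes
  (-2/x^2) + (y^(-2))·y' = 0,
so isolating y',
  dy/dx = -(-2/x^2)/(y^(-2)) = 2y^2/x^2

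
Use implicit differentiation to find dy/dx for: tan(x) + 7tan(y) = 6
Differentiate both sides with respect to x, treating y as y(x). By the chain rule, any term containing y contributes a factor of y' = dy/dx when we differentiate it.

Move every term to one side and write the relation as F(x, y) = 0. Term by term,
  d/dx[tan(x)] = tan(x)^2 + 1
  d/dx[7tan(y)] = 7·y'(tan(y)^2 + 1)
  d/dx[-6] = 0

The pieces without y' make up ∂F/∂x and the coefficient of y' is ∂F/∂y:
  ∂F/∂x = tan(x)^2 + 1,
  ∂F/∂y = 7tan(y)^2 + 7.

Since d/dx[F] = ∂F/∂x + (∂F/∂y)·y' = 0, solve for y':
  (∂F/∂y)·y' = -∂F/∂x
  dy/dx = -(∂F/∂x)/(∂F/∂y) = -(tan(x)^2 + 1)/(7tan(y)^2 + 7) = -cos(y)^2/(7cos(x)^2)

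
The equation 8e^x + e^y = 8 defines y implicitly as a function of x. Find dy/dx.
Apply d/dx to both sides, remembering that y depends on x. Each occurrence of y therefore brings in a y' = dy/dx via the chain rule.

With F(x, y) equal to the left-hand side minus the right, differentiate F term by term:
  d/dx[8e^(x)] = 8e^(x)
  d/dx[e^(y)] = y'·e^(y)
  d/dx[-8] = 0
Adding these up, d/dx[F] = 0 becomes
  (8e^(x)) + (e^(y))·y' = 0,
so isolating y',
  dy/dx = -(8e^(x))/(e^(y)) = -8e^(x - y)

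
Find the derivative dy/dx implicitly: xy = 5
Differentiate both sides with respect to x, treating y as y(x). By the chain rule, any term containing y contributes a factor of y' = dy/dx when we differentiate it.

Move every term to one side and write the relation as F(x, y) = 0. Term by term,
  d/dx[xy] = x·y' + y
  d/dx[-5] = 0

The pieces without y' make up ∂F/∂x and the coefficient of y' is ∂F/∂y:
  ∂F/∂x = y,
  ∂F/∂y = x.

Since d/dx[F] = ∂F/∂x + (∂F/∂y)·y' = 0, solve for y':
  (∂F/∂y)·y' = -∂F/∂x
  dy/dx = -(∂F/∂x)/(∂F/∂y) = -(y)/(x) = -y/x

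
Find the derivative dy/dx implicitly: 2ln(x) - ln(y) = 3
Differentiate both sides with respect to x, treating y as y(x). By the chain rule, any term containing y contributes a factor of y' = dy/dx when we differentiate it.

Move every term to one side and write the relation as F(x, y) = 0. Term by term,
  d/dx[2ln(x)] = 2/x
  d/dx[-ln(y)] = -y'/y
  d/dx[-3] = 0

The pieces without y' make up ∂F/∂x and the coefficient of y' is ∂F/∂y:
  ∂F/∂x = 2/x,
  ∂F/∂y = -1/y.

Since d/dx[F] = ∂F/∂x + (∂F/∂y)·y' = 0, solve for y':
  (∂F/∂y)·y' = -∂F/∂x
  dy/dx = -(∂F/∂x)/(∂F/∂y) = -(2/x)/(-1/y) = 2y/x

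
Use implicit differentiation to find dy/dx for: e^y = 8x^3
Differentiate both sides with respect to x, treating y as y(x). By the chain rule, any term containing y contributes a factor of y' = dy/dx when we differentiate it.

Move every term to one side and write the relation as F(x, y) = 0. Term by term,
  d/dx[-8x^3] = -24x^2
  d/dx[e^(y)] = y'·e^(y)

The pieces without y' make up ∂F/∂x and the coefficient of y' is ∂F/∂y:
  ∂F/∂x = -24x^2,
  ∂F/∂y = e^(y).

Since d/dx[F] = ∂F/∂x + (∂F/∂y)·y' = 0, solve for y':
  (∂F/∂y)·y' = -∂F/∂x
  dy/dx = -(∂F/∂x)/(∂F/∂y) = -(-24x^2)/(e^(y)) = 24x^2e^(-y)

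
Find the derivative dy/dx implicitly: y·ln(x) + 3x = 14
Differentiate the relation implicitly: treat y = y(x) and apply the chain rule, so every y-derivative picks up a y' = dy/dx factor.

With everything moved to the left-hand side, differentiate term by term:
  d/dx[3x] = 3
  d/dx[y·ln(x)] = y'·ln(x) + y/x
  d/dx[-14] = 0

Separating the contributions that come from x directly and those that come through y:
  without y':      3 + y/x
  multiplying y':  ln(x)

so (3 + y/x) + (ln(x))·y' = 0, and therefore
  dy/dx = -(3 + y/x)/(ln(x))
        = -((3x + y)/x)/(ln(x)) = (-3x - y)/(x·ln(x))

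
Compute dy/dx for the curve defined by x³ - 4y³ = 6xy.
Apply d/dx to both sides, remembering that y depends on x. Each occurrence of y therefore brings in a y' = dy/dx via the chain rule.

With F(x, y) equal to the left-hand side minus the right, differentiate F term by term:
  d/dx[x^3] = 3x^2
  d/dx[-6xy] = -6x·y' - 6y
  d/dx[-4y^3] = -12y^2·y'
Adding these up, d/dx[F] = 0 becomes
  (3x^2 - 6y) + (-6x - 12y^2)·y' = 0,
so isolating y',
  dy/dx = -(3x^2 - 6y)/(-6x - 12y^2) = (x^2/2 - y)/(x + 2y^2)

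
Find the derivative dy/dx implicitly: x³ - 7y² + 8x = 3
Take d/dx of both sides. Since y is implicitly a function of x, the chain rule attaches a y' = dy/dx factor whenever we differentiate through y.

Set F(x, y) = (left side) − (right side), so the curve is F = 0. Differentiating each term of F:
  d/dx[x^3] = 3x^2
  d/dx[8x] = 8
  d/dx[-7y^2] = -14y·y'
  d/dx[-3] = 0

Collecting, the y'-free part is the partial derivative in x and the y' coefficient is the partial derivative in y:
  ∂F/∂x = 3x^2 + 8
  ∂F/∂y = -14y

so d/dx[F(x, y(x))] = ∂F/∂x + (∂F/∂y)·y' = 0. Rearranging,
  dy/dx = -(∂F/∂x)/(∂F/∂y) = -(3x^2 + 8)/(-14y) = (3x^2 + 8)/(14y)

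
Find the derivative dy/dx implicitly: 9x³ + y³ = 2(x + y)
Differentiate the relation implicitly: treat y = y(x) and apply the chain rule, so every y-derivative picks up a y' = dy/dx factor.

With everything moved to the left-hand side, differentiate term by term:
  d/dx[9x^3] = 27x^2
  d/dx[-2x] = -2
  d/dx[y^3] = 3y^2·y'
  d/dx[-2y] = -2·y'

Separating the contributions that come from x directly and those that come through y:
  without y':      27x^2 - 2
  multiplying y':  3y^2 - 2

so (27x^2 - 2) + (3y^2 - 2)·y' = 0, and therefore
  dy/dx = -(27x^2 - 2)/(3y^2 - 2) = (2 - 27x^2)/(3y^2 - 2)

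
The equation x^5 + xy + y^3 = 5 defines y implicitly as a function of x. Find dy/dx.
Take d/dx of both sides. Since y is implicitly a function of x, the chain rule attaches a y' = dy/dx factor whenever we differentiate through y.

Set F(x, y) = (left side) − (right side), so the curve is F = 0. Differentiating each term of F:
  d/dx[x^5] = 5x^4
  d/dx[xy] = x·y' + y
  d/dx[y^3] = 3y^2·y'
  d/dx[-5] = 0

Collecting, the y'-free part is the partial derivative in x and the y' coefficient is the partial derivative in y:
  ∂F/∂x = 5x^4 + y
  ∂F/∂y = x + 3y^2

so d/dx[F(x, y(x))] = ∂F/∂x + (∂F/∂y)·y' = 0. Rearranging,
  dy/dx = -(∂F/∂x)/(∂F/∂y) = -(5x^4 + y)/(x + 3y^2) = (-5x^4 - y)/(x + 3y^2)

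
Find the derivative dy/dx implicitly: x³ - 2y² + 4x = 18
Differentiate both sides with respect to x, treating y as y(x). By the chain rule, any term containing y contributes a factor of y' = dy/dx when we differentiate it.

Move every term to one side and write the relation as F(x, y) = 0. Term by term,
  d/dx[x^3] = 3x^2
  d/dx[4x] = 4
  d/dx[-2y^2] = -4y·y'
  d/dx[-18] = 0

The pieces without y' make up ∂F/∂x and the coefficient of y' is ∂F/∂y:
  ∂F/∂x = 3x^2 + 4,
  ∂F/∂y = -4y.

Since d/dx[F] = ∂F/∂x + (∂F/∂y)·y' = 0, solve for y':
  (∂F/∂y)·y' = -∂F/∂x
  dy/dx = -(∂F/∂x)/(∂F/∂y) = -(3x^2 + 4)/(-4y) = (3x^2 + 4)/(4y)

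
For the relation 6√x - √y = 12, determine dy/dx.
Differentiate both sides with respect to x, treating y as y(x). By the chain rule, any term containing y contributes a factor of y' = dy/dx when we differentiate it.

Move every term to one side and write the relation as F(x, y) = 0. Term by term,
  d/dx[6√(x)] = 3/√(x)
  d/dx[-√(y)] = -y'/(2√(y))
  d/dx[-12] = 0

The pieces without y' make up ∂F/∂x and the coefficient of y' is ∂F/∂y:
  ∂F/∂x = 3/√(x),
  ∂F/∂y = -1/(2√(y)).

Since d/dx[F] = ∂F/∂x + (∂F/∂y)·y' = 0, solve for y':
  (∂F/∂y)·y' = -∂F/∂x
  dy/dx = -(∂F/∂x)/(∂F/∂y) = -(3/√(x))/(-1/(2√(y))) = 6√(y)/√(x)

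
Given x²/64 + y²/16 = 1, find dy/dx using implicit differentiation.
Apply d/dx to both sides, remembering that y depends on x. Each occurrence of y therefore brings in a y' = dy/dx via the chain rule.

With F(x, y) equal to the left-hand side minus the right, differentiate F term by term:
  d/dx[x^2/64] = x/32
  d/dx[y^2/16] = y·y'/8
  d/dx[-1] = 0
Adding these up, d/dx[F] = 0 becomes
  (x/32) + (y/8)·y' = 0,
so isolating y',
  dy/dx = -(x/32)/(y/8) = -x/(4y)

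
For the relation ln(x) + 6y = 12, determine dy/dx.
Take d/dx of both sides. Since y is implicitly a function of x, the chain rule attaches a y' = dy/dx factor whenever we differentiate through y.

Set F(x, y) = (left side) − (right side), so the curve is F = 0. Differentiating each term of F:
  d/dx[6y] = 6·y'
  d/dx[ln(x)] = 1/x
  d/dx[-12] = 0

Collecting, the y'-free part is the partial derivative in x and the y' coefficient is the partial derivative in y:
  ∂F/∂x = 1/x
  ∂F/∂y = 6

so d/dx[F(x, y(x))] = ∂F/∂x + (∂F/∂y)·y' = 0. Rearranging,
  dy/dx = -(∂F/∂x)/(∂F/∂y) = -(1/x)/(6) = -1/(6x)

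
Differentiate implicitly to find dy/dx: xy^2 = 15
Differentiate the relation implicitly: treat y = y(x) and apply the chain rule, so every y-derivative picks up a y' = dy/dx factor.

With everything moved to the left-hand side, differentiate term by term:
  d/dx[xy^2] = 2xy·y' + y^2
  d/dx[-15] = 0

Separating the contributions that come from x directly and those that come through y:
  without y':      y^2
  multiplying y':  2xy

so (y^2) + (2xy)·y' = 0, and therefore
  dy/dx = -(y^2)/(2xy) = -y/(2x)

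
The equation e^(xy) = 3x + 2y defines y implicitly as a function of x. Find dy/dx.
Differentiate the relation implicitly: treat y = y(x) and apply the chain rule, so every y-derivative picks up a y' = dy/dx factor.

With everything moved to the left-hand side, differentiate term by term:
  d/dx[-3x] = -3
  d/dx[-2y] = -2·y'
  d/dx[e^(xy)] = (x·y' + y)·e^(xy)

Separating the contributions that come from x directly and those that come through y:
  without y':      y·e^(xy) - 3
  multiplying y':  x·e^(xy) - 2

so (y·e^(xy) - 3) + (x·e^(xy) - 2)·y' = 0, and therefore
  dy/dx = -(y·e^(xy) - 3)/(x·e^(xy) - 2) = (-y·e^(xy) + 3)/(x·e^(xy) - 2)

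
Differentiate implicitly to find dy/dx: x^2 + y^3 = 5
Differentiate both sides with respect to x, treating y as y(x). By the chain rule, any term containing y contributes a factor of y' = dy/dx when we differentiate it.

Move every term to one side and write the relation as F(x, y) = 0. Term by term,
  d/dx[x^2] = 2x
  d/dx[y^3] = 3y^2·y'
  d/dx[-5] = 0

The pieces without y' make up ∂F/∂x and the coefficient of y' is ∂F/∂y:
  ∂F/∂x = 2x,
  ∂F/∂y = 3y^2.

Since d/dx[F] = ∂F/∂x + (∂F/∂y)·y' = 0, solve for y':
  (∂F/∂y)·y' = -∂F/∂x
  dy/dx = -(∂F/∂x)/(∂F/∂y) = -(2x)/(3y^2) = -2x/(3y^2)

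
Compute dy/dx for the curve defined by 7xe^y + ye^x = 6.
Differentiate the relation implicitly: treat y = y(x) and apply the chain rule, so every y-derivative picks up a y' = dy/dx factor.

With everything moved to the left-hand side, differentiate term by term:
  d/dx[7x·e^(y)] = 7x·y'·e^(y) + 7e^(y)
  d/dx[y·e^(x)] = y·e^(x) + y'·e^(x)
  d/dx[-6] = 0

Separating the contributions that come from x directly and those that come through y:
  without y':      y·e^(x) + 7e^(y)
  multiplying y':  7x·e^(y) + e^(x)

so (y·e^(x) + 7e^(y)) + (7x·e^(y) + e^(x))·y' = 0, and therefore
  dy/dx = -(y·e^(x) + 7e^(y))/(7x·e^(y) + e^(x)) = (-y·e^(x) - 7e^(y))/(7x·e^(y) + e^(x))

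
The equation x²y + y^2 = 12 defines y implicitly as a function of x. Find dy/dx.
Apply d/dx to both sides, remembering that y depends on x. Each occurrence of y therefore brings in a y' = dy/dx via the chain rule.

With F(x, y) equal to the left-hand side minus the right, differentiate F term by term:
  d/dx[x^2y] = x^2·y' + 2xy
  d/dx[y^2] = 2y·y'
  d/dx[-12] = 0
Adding these up, d/dx[F] = 0 becomes
  (2xy) + (x^2 + 2y)·y' = 0,
so isolating y',
  dy/dx = -(2xy)/(x^2 + 2y) = -2xy/(x^2 + 2y)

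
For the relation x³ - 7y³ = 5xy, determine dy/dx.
Differentiate both sides with respect to x, treating y as y(x). By the chain rule, any term containing y contributes a factor of y' = dy/dx when we differentiate it.

Move every term to one side and write the relation as F(x, y) = 0. Term by term,
  d/dx[x^3] = 3x^2
  d/dx[-5xy] = -5x·y' - 5y
  d/dx[-7y^3] = -21y^2·y'

The pieces without y' make up ∂F/∂x and the coefficient of y' is ∂F/∂y:
  ∂F/∂x = 3x^2 - 5y,
  ∂F/∂y = -5x - 21y^2.

Since d/dx[F] = ∂F/∂x + (∂F/∂y)·y' = 0, solve for y':
  (∂F/∂y)·y' = -∂F/∂x
  dy/dx = -(∂F/∂x)/(∂F/∂y) = -(3x^2 - 5y)/(-5x - 21y^2) = (3x^2 - 5y)/(5x + 21y^2)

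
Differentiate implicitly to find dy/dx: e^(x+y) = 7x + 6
Take d/dx of both sides. Since y is implicitly a function of x, the chain rule attaches a y' = dy/dx factor whenever we differentiate through y.

Set F(x, y) = (left side) − (right side), so the curve is F = 0. Differentiating each term of F:
  d/dx[-7x] = -7
  d/dx[e^(x + y)] = (y' + 1)·e^(x + y)
  d/dx[-6] = 0

Collecting, the y'-free part is the partial derivative in x and the y' coefficient is the partial derivative in y:
  ∂F/∂x = e^(x + y) - 7
  ∂F/∂y = e^(x + y)

so d/dx[F(x, y(x))] = ∂F/∂x + (∂F/∂y)·y' = 0. Rearranging,
  dy/dx = -(∂F/∂x)/(∂F/∂y) = -(e^(x + y) - 7)/(e^(x + y)) = 7e^(-x - y) - 1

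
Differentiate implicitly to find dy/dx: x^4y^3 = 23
Differentiate both sides with respect to x, treating y as y(x). By the chain rule, any term containing y contributes a factor of y' = dy/dx when we differentiate it.

Move every term to one side and write the relation as F(x, y) = 0. Term by term,
  d/dx[x^4y^3] = 3x^4y^2·y' + 4x^3y^3
  d/dx[-23] = 0

The pieces without y' make up ∂F/∂x and the coefficient of y' is ∂F/∂y:
  ∂F/∂x = 4x^3y^3,
  ∂F/∂y = 3x^4y^2.

Since d/dx[F] = ∂F/∂x + (∂F/∂y)·y' = 0, solve for y':
  (∂F/∂y)·y' = -∂F/∂x
  dy/dx = -(∂F/∂x)/(∂F/∂y) = -(4x^3y^3)/(3x^4y^2) = -4y/(3x)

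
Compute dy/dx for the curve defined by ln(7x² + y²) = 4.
Differentiate the relation implicitly: treat y = y(x) and apply the chain rule, so every y-derivative picks up a y' = dy/dx factor.

With everything moved to the left-hand side, differentiate term by term:
  d/dx[ln(7x^2 + y^2)] = (14x + 2y·y')/(7x^2 + y^2)
  d/dx[-4] = 0

Separating the contributions that come from x directly and those that come through y:
  without y':      14x/(7x^2 + y^2)
  multiplying y':  2y/(7x^2 + y^2)

so (14x/(7x^2 + y^2)) + (2y/(7x^2 + y^2))·y' = 0, and therefore
  dy/dx = -(14x/(7x^2 + y^2))/(2y/(7x^2 + y^2)) = -7x/y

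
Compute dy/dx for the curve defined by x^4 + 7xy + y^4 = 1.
Take d/dx of both sides. Since y is implicitly a function of x, the chain rule attaches a y' = dy/dx factor whenever we differentiate through y.

Set F(x, y) = (left side) − (right side), so the curve is F = 0. Differentiating each term of F:
  d/dx[x^4] = 4x^3
  d/dx[7xy] = 7x·y' + 7y
  d/dx[y^4] = 4y^3·y'
  d/dx[-1] = 0

Collecting, the y'-free part is the partial derivative in x and the y' coefficient is the partial derivative in y:
  ∂F/∂x = 4x^3 + 7y
  ∂F/∂y = 7x + 4y^3

so d/dx[F(x, y(x))] = ∂F/∂x + (∂F/∂y)·y' = 0. Rearranging,
  dy/dx = -(∂F/∂x)/(∂F/∂y) = -(4x^3 + 7y)/(7x + 4y^3) = (-4x^3 - 7y)/(7x + 4y^3)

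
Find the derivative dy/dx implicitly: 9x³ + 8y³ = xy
Differentiate both sides with respect to x, treating y as y(x). By the chain rule, any term containing y contributes a factor of y' = dy/dx when we differentiate it.

Move every term to one side and write the relation as F(x, y) = 0. Term by term,
  d/dx[9x^3] = 27x^2
  d/dx[-xy] = -x·y' - y
  d/dx[8y^3] = 24y^2·y'

The pieces without y' make up ∂F/∂x and the coefficient of y' is ∂F/∂y:
  ∂F/∂x = 27x^2 - y,
  ∂F/∂y = -x + 24y^2.

Since d/dx[F] = ∂F/∂x + (∂F/∂y)·y' = 0, solve for y':
  (∂F/∂y)·y' = -∂F/∂x
  dy/dx = -(∂F/∂x)/(∂F/∂y) = -(27x^2 - y)/(-x + 24y^2) = (27x^2 - y)/(x - 24y^2)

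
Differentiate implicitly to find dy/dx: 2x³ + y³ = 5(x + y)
Differentiate the relation implicitly: treat y = y(x) and apply the chain rule, so every y-derivative picks up a y' = dy/dx factor.

With everything moved to the left-hand side, differentiate term by term:
  d/dx[2x^3] = 6x^2
  d/dx[-5x] = -5
  d/dx[y^3] = 3y^2·y'
  d/dx[-5y] = -5·y'

Separating the contributions that come from x directly and those that come through y:
  without y':      6x^2 - 5
  multiplying y':  3y^2 - 5

so (6x^2 - 5) + (3y^2 - 5)·y' = 0, and therefore
  dy/dx = -(6x^2 - 5)/(3y^2 - 5) = (5 - 6x^2)/(3y^2 - 5)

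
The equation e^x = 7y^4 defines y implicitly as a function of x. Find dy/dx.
Differentiate the relation implicitly: treat y = y(x) and apply the chain rule, so every y-derivative picks up a y' = dy/dx factor.

With everything moved to the left-hand side, differentiate term by term:
  d/dx[-7y^4] = -28y^3·y'
  d/dx[e^(x)] = e^(x)

Separating the contributions that come from x directly and those that come through y:
  without y':      e^(x)
  multiplying y':  -28y^3

so (e^(x)) + (-28y^3)·y' = 0, and therefore
  dy/dx = -(e^(x))/(-28y^3) = e^(x)/(28y^3)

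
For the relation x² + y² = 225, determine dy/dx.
Differentiate both sides with respect to x, treating y as y(x). By the chain rule, any term containing y contributes a factor of y' = dy/dx when we differentiate it.

Move every term to one side and write the relation as F(x, y) = 0. Term by term,
  d/dx[x^2] = 2x
  d/dx[y^2] = 2y·y'
  d/dx[-225] = 0

The pieces without y' make up ∂F/∂x and the coefficient of y' is ∂F/∂y:
  ∂F/∂x = 2x,
  ∂F/∂y = 2y.

Since d/dx[F] = ∂F/∂x + (∂F/∂y)·y' = 0, solve for y':
  (∂F/∂y)·y' = -∂F/∂x
  dy/dx = -(∂F/∂x)/(∂F/∂y) = -(2x)/(2y) = -x/y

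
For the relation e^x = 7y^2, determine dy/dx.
Differentiate the relation implicitly: treat y = y(x) and apply the chain rule, so every y-derivative picks up a y' = dy/dx factor.

With everything moved to the left-hand side, differentiate term by term:
  d/dx[-7y^2] = -14y·y'
  d/dx[e^(x)] = e^(x)

Separating the contributions that come from x directly and those that come through y:
  without y':      e^(x)
  multiplying y':  -14y

so (e^(x)) + (-14y)·y' = 0, and therefore
  dy/dx = -(e^(x))/(-14y) = e^(x)/(14y)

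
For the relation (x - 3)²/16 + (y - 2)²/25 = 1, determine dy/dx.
Apply d/dx to both sides, remembering that y depends on x. Each occurrence of y therefore brings in a y' = dy/dx via the chain rule.

With F(x, y) equal to the left-hand side minus the right, differentiate F term by term:
  d/dx[(x - 3)^2/16] = x/8 - 3/8
  d/dx[(y - 2)^2/25] = 2·y'(y - 2)/25
  d/dx[-1] = 0
Adding these up, d/dx[F] = 0 becomes
  (x/8 - 3/8) + (2y/25 - 4/25)·y' = 0,
so isolating y',
  dy/dx = -(x/8 - 3/8)/(2y/25 - 4/25)
        = -((x - 3)/8)/(2(y - 2)/25) = 25(3 - x)/(16(y - 2))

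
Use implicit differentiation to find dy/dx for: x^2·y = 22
Apply d/dx to both sides, remembering that y depends on x. Each occurrence of y therefore brings in a y' = dy/dx via the chain rule.

With F(x, y) equal to the left-hand side minus the right, differentiate F term by term:
  d/dx[x^2y] = x^2·y' + 2xy
  d/dx[-22] = 0
Adding these up, d/dx[F] = 0 becomes
  (2xy) + (x^2)·y' = 0,
so isolating y',
  dy/dx = -(2xy)/(x^2) = -2y/x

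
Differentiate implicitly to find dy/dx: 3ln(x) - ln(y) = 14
Differentiate both sides with respect to x, treating y as y(x). By the chain rule, any term containing y contributes a factor of y' = dy/dx when we differentiate it.

Move every term to one side and write the relation as F(x, y) = 0. Term by term,
  d/dx[3ln(x)] = 3/x
  d/dx[-ln(y)] = -y'/y
  d/dx[-14] = 0

The pieces without y' make up ∂F/∂x and the coefficient of y' is ∂F/∂y:
  ∂F/∂x = 3/x,
  ∂F/∂y = -1/y.

Since d/dx[F] = ∂F/∂x + (∂F/∂y)·y' = 0, solve for y':
  (∂F/∂y)·y' = -∂F/∂x
  dy/dx = -(∂F/∂x)/(∂F/∂y) = -(3/x)/(-1/y) = 3y/x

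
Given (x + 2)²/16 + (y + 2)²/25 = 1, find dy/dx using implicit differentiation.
Differentiate the relation implicitly: treat y = y(x) and apply the chain rule, so every y-derivative picks up a y' = dy/dx factor.

With everything moved to the left-hand side, differentiate term by term:
  d/dx[(x + 2)^2/16] = x/8 + 1/4
  d/dx[(y + 2)^2/25] = 2·y'(y + 2)/25
  d/dx[-1] = 0

Separating the contributions that come from x directly and those that come through y:
  without y':      x/8 + 1/4
  multiplying y':  2y/25 + 4/25

so (x/8 + 1/4) + (2y/25 + 4/25)·y' = 0, and therefore
  dy/dx = -(x/8 + 1/4)/(2y/25 + 4/25)
        = -((x + 2)/8)/(2(y + 2)/25) = 25(-x - 2)/(16(y + 2))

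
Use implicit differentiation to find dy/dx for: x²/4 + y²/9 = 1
Differentiate the relation implicitly: treat y = y(x) and apply the chain rule, so every y-derivative picks up a y' = dy/dx factor.

With everything moved to the left-hand side, differentiate term by term:
  d/dx[x^2/4] = x/2
  d/dx[y^2/9] = 2y·y'/9
  d/dx[-1] = 0

Separating the contributions that come from x directly and those that come through y:
  without y':      x/2
  multiplying y':  2y/9

so (x/2) + (2y/9)·y' = 0, and therefore
  dy/dx = -(x/2)/(2y/9) = -9x/(4y)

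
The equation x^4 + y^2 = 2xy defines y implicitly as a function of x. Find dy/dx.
Apply d/dx to both sides, remembering that y depends on x. Each occurrence of y therefore brings in a y' = dy/dx via the chain rule.

With F(x, y) equal to the left-hand side minus the right, differentiate F term by term:
  d/dx[x^4] = 4x^3
  d/dx[-2xy] = -2x·y' - 2y
  d/dx[y^2] = 2y·y'
Adding these up, d/dx[F] = 0 becomes
  (4x^3 - 2y) + (-2x + 2y)·y' = 0,
so isolating y',
  dy/dx = -(4x^3 - 2y)/(-2x + 2y) = (2x^3 - y)/(x - y)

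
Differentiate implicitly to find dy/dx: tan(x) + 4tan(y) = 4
Take d/dx of both sides. Since y is implicitly a function of x, the chain rule attaches a y' = dy/dx factor whenever we differentiate through y.

Set F(x, y) = (left side) − (right side), so the curve is F = 0. Differentiating each term of F:
  d/dx[tan(x)] = tan(x)^2 + 1
  d/dx[4tan(y)] = 4·y'(tan(y)^2 + 1)
  d/dx[-4] = 0

Collecting, the y'-free part is the partial derivative in x and the y' coefficient is the partial derivative in y:
  ∂F/∂x = tan(x)^2 + 1
  ∂F/∂y = 4tan(y)^2 + 4

so d/dx[F(x, y(x))] = ∂F/∂x + (∂F/∂y)·y' = 0. Rearranging,
  dy/dx = -(∂F/∂x)/(∂F/∂y) = -(tan(x)^2 + 1)/(4tan(y)^2 + 4) = -cos(y)^2/(4cos(x)^2)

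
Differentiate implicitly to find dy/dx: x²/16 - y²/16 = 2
Apply d/dx to both sides, remembering that y depends on x. Each occurrence of y therefore brings in a y' = dy/dx via the chain rule.

With F(x, y) equal to the left-hand side minus the right, differentiate F term by term:
  d/dx[x^2/16] = x/8
  d/dx[-y^2/16] = -y·y'/8
  d/dx[-2] = 0
Adding these up, d/dx[F] = 0 becomes
  (x/8) + (-y/8)·y' = 0,
so isolating y',
  dy/dx = -(x/8)/(-y/8) = x/y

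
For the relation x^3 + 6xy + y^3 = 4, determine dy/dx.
Apply d/dx to both sides, remembering that y depends on x. Each occurrence of y therefore brings in a y' = dy/dx via the chain rule.

With F(x, y) equal to the left-hand side minus the right, differentiate F term by term:
  d/dx[x^3] = 3x^2
  d/dx[6xy] = 6x·y' + 6y
  d/dx[y^3] = 3y^2·y'
  d/dx[-4] = 0
Adding these up, d/dx[F] = 0 becomes
  (3x^2 + 6y) + (6x + 3y^2)·y' = 0,
so isolating y',
  dy/dx = -(3x^2 + 6y)/(6x + 3y^2) = (-x^2 - 2y)/(2x + y^2)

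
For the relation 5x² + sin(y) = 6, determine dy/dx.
Differentiate both sides with respect to x, treating y as y(x). By the chain rule, any term containing y contributes a factor of y' = dy/dx when we differentiate it.

Move every term to one side and write the relation as F(x, y) = 0. Term by term,
  d/dx[5x^2] = 10x
  d/dx[sin(y)] = y'·cos(y)
  d/dx[-6] = 0

The pieces without y' make up ∂F/∂x and the coefficient of y' is ∂F/∂y:
  ∂F/∂x = 10x,
  ∂F/∂y = cos(y).

Since d/dx[F] = ∂F/∂x + (∂F/∂y)·y' = 0, solve for y':
  (∂F/∂y)·y' = -∂F/∂x
  dy/dx = -(∂F/∂x)/(∂F/∂y) = -(10x)/(cos(y)) = -10x/cos(y)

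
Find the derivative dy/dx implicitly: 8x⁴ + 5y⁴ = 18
Differentiate both sides with respect to x, treating y as y(x). By the chain rule, any term containing y contributes a factor of y' = dy/dx when we differentiate it.

Move every term to one side and write the relation as F(x, y) = 0. Term by term,
  d/dx[8x^4] = 32x^3
  d/dx[5y^4] = 20y^3·y'
  d/dx[-18] = 0

The pieces without y' make up ∂F/∂x and the coefficient of y' is ∂F/∂y:
  ∂F/∂x = 32x^3,
  ∂F/∂y = 20y^3.

Since d/dx[F] = ∂F/∂x + (∂F/∂y)·y' = 0, solve for y':
  (∂F/∂y)·y' = -∂F/∂x
  dy/dx = -(∂F/∂x)/(∂F/∂y) = -(32x^3)/(20y^3) = -8x^3/(5y^3)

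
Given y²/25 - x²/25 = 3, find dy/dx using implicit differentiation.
Apply d/dx to both sides, remembering that y depends on x. Each occurrence of y therefore brings in a y' = dy/dx via the chain rule.

With F(x, y) equal to the left-hand side minus the right, differentiate F term by term:
  d/dx[-x^2/25] = -2x/25
  d/dx[y^2/25] = 2y·y'/25
  d/dx[-3] = 0
Adding these up, d/dx[F] = 0 becomes
  (-2x/25) + (2y/25)·y' = 0,
so isolating y',
  dy/dx = -(-2x/25)/(2y/25) = x/y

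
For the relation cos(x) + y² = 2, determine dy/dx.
Differentiate both sides with respect to x, treating y as y(x). By the chain rule, any term containing y contributes a factor of y' = dy/dx when we differentiate it.

Move every term to one side and write the relation as F(x, y) = 0. Term by term,
  d/dx[y^2] = 2y·y'
  d/dx[cos(x)] = -sin(x)
  d/dx[-2] = 0

The pieces without y' make up ∂F/∂x and the coefficient of y' is ∂F/∂y:
  ∂F/∂x = -sin(x),
  ∂F/∂y = 2y.

Since d/dx[F] = ∂F/∂x + (∂F/∂y)·y' = 0, solve for y':
  (∂F/∂y)·y' = -∂F/∂x
  dy/dx = -(∂F/∂x)/(∂F/∂y) = -(-sin(x))/(2y) = sin(x)/(2y)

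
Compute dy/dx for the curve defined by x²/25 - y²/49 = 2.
Apply d/dx to both sides, remembering that y depends on x. Each occurrence of y therefore brings in a y' = dy/dx via the chain rule.

With F(x, y) equal to the left-hand side minus the right, differentiate F term by term:
  d/dx[x^2/25] = 2x/25
  d/dx[-y^2/49] = -2y·y'/49
  d/dx[-2] = 0
Adding these up, d/dx[F] = 0 becomes
  (2x/25) + (-2y/49)·y' = 0,
so isolating y',
  dy/dx = -(2x/25)/(-2y/49) = 49x/(25y)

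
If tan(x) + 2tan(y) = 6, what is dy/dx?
Apply d/dx to both sides, remembering that y depends on x. Each occurrence of y therefore brings in a y' = dy/dx via the chain rule.

With F(x, y) equal to the left-hand side minus the right, differentiate F term by term:
  d/dx[tan(x)] = tan(x)^2 + 1
  d/dx[2tan(y)] = 2·y'(tan(y)^2 + 1)
  d/dx[-6] = 0
Adding these up, d/dx[F] = 0 becomes
  (tan(x)^2 + 1) + (2tan(y)^2 + 2)·y' = 0,
so isolating y',
  dy/dx = -(tan(x)^2 + 1)/(2tan(y)^2 + 2) = -cos(y)^2/(2cos(x)^2)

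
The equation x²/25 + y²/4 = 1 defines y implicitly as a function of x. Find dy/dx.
Differentiate the relation implicitly: treat y = y(x) and apply the chain rule, so every y-derivative picks up a y' = dy/dx factor.

With everything moved to the left-hand side, differentiate term by term:
  d/dx[x^2/25] = 2x/25
  d/dx[y^2/4] = y·y'/2
  d/dx[-1] = 0

Separating the contributions that come from x directly and those that come through y:
  without y':      2x/25
  multiplying y':  y/2

so (2x/25) + (y/2)·y' = 0, and therefore
  dy/dx = -(2x/25)/(y/2) = -4x/(25y)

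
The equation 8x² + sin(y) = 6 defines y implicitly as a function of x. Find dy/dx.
Apply d/dx to both sides, remembering that y depends on x. Each occurrence of y therefore brings in a y' = dy/dx via the chain rule.

With F(x, y) equal to the left-hand side minus the right, differentiate F term by term:
  d/dx[8x^2] = 16x
  d/dx[sin(y)] = y'·cos(y)
  d/dx[-6] = 0
Adding these up, d/dx[F] = 0 becomes
  (16x) + (cos(y))·y' = 0,
so isolating y',
  dy/dx = -(16x)/(cos(y)) = -16x/cos(y)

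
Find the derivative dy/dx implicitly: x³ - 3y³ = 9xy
Apply d/dx to both sides, remembering that y depends on x. Each occurrence of y therefore brings in a y' = dy/dx via the chain rule.

With F(x, y) equal to the left-hand side minus the right, differentiate F term by term:
  d/dx[x^3] = 3x^2
  d/dx[-9xy] = -9x·y' - 9y
  d/dx[-3y^3] = -9y^2·y'
Adding these up, d/dx[F] = 0 becomes
  (3x^2 - 9y) + (-9x - 9y^2)·y' = 0,
so isolating y',
  dy/dx = -(3x^2 - 9y)/(-9x - 9y^2) = (x^2/3 - y)/(x + y^2)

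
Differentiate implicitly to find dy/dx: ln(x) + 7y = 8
Differentiate both sides with respect to x, treating y as y(x). By the chain rule, any term containing y contributes a factor of y' = dy/dx when we differentiate it.

Move every term to one side and write the relation as F(x, y) = 0. Term by term,
  d/dx[7y] = 7·y'
  d/dx[ln(x)] = 1/x
  d/dx[-8] = 0

The pieces without y' make up ∂F/∂x and the coefficient of y' is ∂F/∂y:
  ∂F/∂x = 1/x,
  ∂F/∂y = 7.

Since d/dx[F] = ∂F/∂x + (∂F/∂y)·y' = 0, solve for y':
  (∂F/∂y)·y' = -∂F/∂x
  dy/dx = -(∂F/∂x)/(∂F/∂y) = -(1/x)/(7) = -1/(7x)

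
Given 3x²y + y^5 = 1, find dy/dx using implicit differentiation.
Apply d/dx to both sides, remembering that y depends on x. Each occurrence of y therefore brings in a y' = dy/dx via the chain rule.

With F(x, y) equal to the left-hand side minus the right, differentiate F term by term:
  d/dx[3x^2y] = 3x^2·y' + 6xy
  d/dx[y^5] = 5y^4·y'
  d/dx[-1] = 0
Adding these up, d/dx[F] = 0 becomes
  (6xy) + (3x^2 + 5y^4)·y' = 0,
so isolating y',
  dy/dx = -(6xy)/(3x^2 + 5y^4) = -6xy/(3x^2 + 5y^4)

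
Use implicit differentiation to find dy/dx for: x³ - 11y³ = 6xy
Differentiate both sides with respect to x, treating y as y(x). By the chain rule, any term containing y contributes a factor of y' = dy/dx when we differentiate it.

Move every term to one side and write the relation as F(x, y) = 0. Term by term,
  d/dx[x^3] = 3x^2
  d/dx[-6xy] = -6x·y' - 6y
  d/dx[-11y^3] = -33y^2·y'

The pieces without y' make up ∂F/∂x and the coefficient of y' is ∂F/∂y:
  ∂F/∂x = 3x^2 - 6y,
  ∂F/∂y = -6x - 33y^2.

Since d/dx[F] = ∂F/∂x + (∂F/∂y)·y' = 0, solve for y':
  (∂F/∂y)·y' = -∂F/∂x
  dy/dx = -(∂F/∂x)/(∂F/∂y) = -(3x^2 - 6y)/(-6x - 33y^2) = (x^2 - 2y)/(2x + 11y^2)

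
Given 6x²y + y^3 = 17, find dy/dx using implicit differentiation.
Differentiate the relation implicitly: treat y = y(x) and apply the chain rule, so every y-derivative picks up a y' = dy/dx factor.

With everything moved to the left-hand side, differentiate term by term:
  d/dx[6x^2y] = 6x^2·y' + 12xy
  d/dx[y^3] = 3y^2·y'
  d/dx[-17] = 0

Separating the contributions that come from x directly and those that come through y:
  without y':      12xy
  multiplying y':  6x^2 + 3y^2

so (12xy) + (6x^2 + 3y^2)·y' = 0, and therefore
  dy/dx = -(12xy)/(6x^2 + 3y^2) = -4xy/(2x^2 + y^2)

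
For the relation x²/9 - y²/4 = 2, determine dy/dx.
Differentiate both sides with respect to x, treating y as y(x). By the chain rule, any term containing y contributes a factor of y' = dy/dx when we differentiate it.

Move every term to one side and write the relation as F(x, y) = 0. Term by term,
  d/dx[x^2/9] = 2x/9
  d/dx[-y^2/4] = -y·y'/2
  d/dx[-2] = 0

The pieces without y' make up ∂F/∂x and the coefficient of y' is ∂F/∂y:
  ∂F/∂x = 2x/9,
  ∂F/∂y = -y/2.

Since d/dx[F] = ∂F/∂x + (∂F/∂y)·y' = 0, solve for y':
  (∂F/∂y)·y' = -∂F/∂x
  dy/dx = -(∂F/∂x)/(∂F/∂y) = -(2x/9)/(-y/2) = 4x/(9y)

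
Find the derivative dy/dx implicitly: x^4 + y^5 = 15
Apply d/dx to both sides, remembering that y depends on x. Each occurrence of y therefore brings in a y' = dy/dx via the chain rule.

With F(x, y) equal to the left-hand side minus the right, differentiate F term by term:
  d/dx[x^4] = 4x^3
  d/dx[y^5] = 5y^4·y'
  d/dx[-15] = 0
Adding these up, d/dx[F] = 0 becomes
  (4x^3) + (5y^4)·y' = 0,
so isolating y',
  dy/dx = -(4x^3)/(5y^4) = -4x^3/(5y^4)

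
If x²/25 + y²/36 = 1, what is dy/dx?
Take d/dx of both sides. Since y is implicitly a function of x, the chain rule attaches a y' = dy/dx factor whenever we differentiate through y.

Set F(x, y) = (left side) − (right side), so the curve is F = 0. Differentiating each term of F:
  d/dx[x^2/25] = 2x/25
  d/dx[y^2/36] = y·y'/18
  d/dx[-1] = 0

Collecting, the y'-free part is the partial derivative in x and the y' coefficient is the partial derivative in y:
  ∂F/∂x = 2x/25
  ∂F/∂y = y/18

so d/dx[F(x, y(x))] = ∂F/∂x + (∂F/∂y)·y' = 0. Rearranging,
  dy/dx = -(∂F/∂x)/(∂F/∂y) = -(2x/25)/(y/18) = -36x/(25y)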